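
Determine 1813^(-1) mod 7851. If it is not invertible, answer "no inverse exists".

gcd(7851, 1813) by repeated division:
7851 = 4×1813 + 599
1813 = 3×599 + 16
599 = 37×16 + 7
16 = 2×7 + 2
7 = 3×2 + 1
2 = 2×1 + 0
Since gcd(1813, 7851) = 1, back-substitute to write 1 as a combination:
1 = 7 − 3·2
1 = −3·16 + 7·7
1 = 7·599 − 262·16
1 = −262·1813 + 793·599
1 = 793·7851 − 3434·1813
Thus 1813·(-3434) ≡ 1 (mod 7851); reducing, -3434 mod 7851 = 4417.

4417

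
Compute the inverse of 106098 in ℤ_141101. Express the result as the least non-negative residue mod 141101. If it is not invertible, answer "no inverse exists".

gcd(141101, 106098) by repeated division:
141101 = 1×106098 + 35003
106098 = 3×35003 + 1089
35003 = 32×1089 + 155
1089 = 7×155 + 4
155 = 38×4 + 3
4 = 1×3 + 1
3 = 3×1 + 0
Since gcd(106098, 141101) = 1, back-substitute to write 1 as a combination:
1 = 4 − 3
1 = −155 + 39·4
1 = 39·1089 − 274·155
1 = −274·35003 + 8807·1089
1 = 8807·106098 − 26695·35003
1 = −26695·141101 + 35502·106098
So 106098·35502 ≡ 1 (mod 141101).

35502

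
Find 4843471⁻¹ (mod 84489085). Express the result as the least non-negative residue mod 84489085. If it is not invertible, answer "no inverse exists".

Apply the Euclidean algorithm to 84489085 and 4843471:
84489085 = 17×4843471 + 2150078
4843471 = 2×2150078 + 543315
2150078 = 3×543315 + 520133
543315 = 1×520133 + 23182
520133 = 22×23182 + 10129
23182 = 2×10129 + 2924
10129 = 3×2924 + 1357
2924 = 2×1357 + 210
1357 = 6×210 + 97
210 = 2×97 + 16
97 = 6×16 + 1
16 = 16×1 + 0
gcd = 1, so the inverse exists. Back-substitute:
1 = 97 − 6·16
1 = −6·210 + 13·97
1 = 13·1357 − 84·210
1 = −84·2924 + 181·1357
1 = 181·10129 − 627·2924
1 = −627·23182 + 1435·10129
1 = 1435·520133 − 32197·23182
1 = −32197·543315 + 33632·520133
1 = 33632·2150078 − 133093·543315
1 = −133093·4843471 + 299818·2150078
1 = 299818·84489085 − 5229999·4843471
Thus 4843471·(-5229999) ≡ 1 (mod 84489085); reducing, -5229999 mod 84489085 = 79259086.

79259086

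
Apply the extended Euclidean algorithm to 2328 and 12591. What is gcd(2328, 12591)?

3

Euclidean algorithm:
12591 = 5×2328 + 951
2328 = 2×951 + 426
951 = 2×426 + 99
426 = 4×99 + 30
99 = 3×30 + 9
30 = 3×9 + 3
9 = 3×3 + 0
gcd(2328, 12591) = 3.
Back-substituting:
3 = 30 − 3·9
3 = −3·99 + 10·30
3 = 10·426 − 43·99
3 = −43·951 + 96·426
3 = 96·2328 − 235·951
3 = −235·12591 + 1271·2328
So 3 = (-235)·12591 + (1271)·2328.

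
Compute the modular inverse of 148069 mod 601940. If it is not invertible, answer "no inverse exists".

182189

gcd(601940, 148069) by repeated division:
601940 = 4·148069 + 9664
148069 = 15·9664 + 3109
9664 = 3·3109 + 337
3109 = 9·337 + 76
337 = 4·76 + 33
76 = 2·33 + 10
33 = 3·10 + 3
10 = 3·3 + 1
3 = 3·1 + 0
The gcd is 1. Working backward:
1 = 10 − 3·3
1 = −3·33 + 10·10
1 = 10·76 − 23·33
1 = −23·337 + 102·76
1 = 102·3109 − 941·337
1 = −941·9664 + 2925·3109
1 = 2925·148069 − 44816·9664
1 = −44816·601940 + 182189·148069
So 148069·182189 ≡ 1 (mod 601940).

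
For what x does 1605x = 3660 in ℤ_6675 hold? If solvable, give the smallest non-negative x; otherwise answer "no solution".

First find gcd(1605, 6675):
6675 = 4·1605 + 255
1605 = 6·255 + 75
255 = 3·75 + 30
75 = 2·30 + 15
30 = 2·15 + 0
gcd = 15 and 15 | 3660, so solutions exist. Divide through by 15: 107x ≡ 244 (mod 445).
Now find 107⁻¹ mod 445:
445 = 4×107 + 17
107 = 6×17 + 5
17 = 3×5 + 2
5 = 2×2 + 1
2 = 2×1 + 0
Back-substitute:
1 = 5 − 2·2
1 = −2·17 + 7·5
1 = 7·107 − 44·17
1 = −44·445 + 183·107
So 107⁻¹ ≡ 183 (mod 445).
Then x ≡ 183·244 ≡ 152 (mod 445); the smallest non-negative solution is x = 152.

152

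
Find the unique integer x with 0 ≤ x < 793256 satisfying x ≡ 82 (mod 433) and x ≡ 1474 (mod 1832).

166354

Write x = 82 + 433·k. Then 433·k ≡ 1474 − 82 ≡ 1392 (mod 1832).
Need 433⁻¹ mod 1832. Extended Euclid on (1832, 433):
1832 = 4·433 + 100
433 = 4·100 + 33
100 = 3·33 + 1
33 = 33·1 + 0
Back-substitute:
1 = 100 − 3·33
1 = −3·433 + 13·100
1 = 13·1832 − 55·433
433⁻¹ ≡ 1777 (mod 1832), so k ≡ 1777·1392 ≡ 384 (mod 1832).
x = 82 + 433·384 = 166354.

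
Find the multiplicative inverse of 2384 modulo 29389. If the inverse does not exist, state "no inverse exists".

14337

Run Euclid on (29389, 2384):
29389 = 12·2384 + 781
2384 = 3·781 + 41
781 = 19·41 + 2
41 = 20·2 + 1
2 = 2·1 + 0
The gcd is 1. Working backward:
1 = 41 − 20·2
1 = −20·781 + 381·41
1 = 381·2384 − 1163·781
1 = −1163·29389 + 14337·2384
So 2384·14337 ≡ 1 (mod 29389).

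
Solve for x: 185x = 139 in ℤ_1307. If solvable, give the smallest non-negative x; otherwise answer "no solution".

First find gcd(185, 1307):
1307 = 7*185 + 12
185 = 15*12 + 5
12 = 2*5 + 2
5 = 2*2 + 1
2 = 2*1 + 0
gcd = 1, so a unique solution mod 1307 exists.
Back-substitute for the Bézout coefficients:
1 = 5 − 2·2
1 = −2·12 + 5·5
1 = 5·185 − 77·12
1 = −77·1307 + 544·185
So 185·(544) ≡ 1 (mod 1307), giving 185⁻¹ ≡ 544.
x ≡ 185⁻¹·139 ≡ 544·139 ≡ 1117 (mod 1307).

1117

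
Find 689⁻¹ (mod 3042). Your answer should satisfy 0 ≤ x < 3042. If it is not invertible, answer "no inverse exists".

Compute gcd(689, 3042):
3042 = 4*689 + 286
689 = 2*286 + 117
286 = 2*117 + 52
117 = 2*52 + 13
52 = 4*13 + 0
gcd(689, 3042) = 13 ≠ 1, so 689 has no multiplicative inverse modulo 3042.

no inverse exists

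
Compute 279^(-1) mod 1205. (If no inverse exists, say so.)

gcd(1205, 279) by repeated division:
1205 = 4·279 + 89
279 = 3·89 + 12
89 = 7·12 + 5
12 = 2·5 + 2
5 = 2·2 + 1
2 = 2·1 + 0
The gcd is 1. Working backward:
1 = 5 − 2·2
1 = −2·12 + 5·5
1 = 5·89 − 37·12
1 = −37·279 + 116·89
1 = 116·1205 − 501·279
So 279·(-501) ≡ 1 (mod 1205), and -501 ≡ 704 (mod 1205).

704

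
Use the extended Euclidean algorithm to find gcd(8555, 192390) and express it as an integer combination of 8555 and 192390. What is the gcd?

Euclidean algorithm:
192390 = 22*8555 + 4180
8555 = 2*4180 + 195
4180 = 21*195 + 85
195 = 2*85 + 25
85 = 3*25 + 10
25 = 2*10 + 5
10 = 2*5 + 0
gcd(8555, 192390) = 5.
Working backward:
5 = 25 − 2·10
5 = −2·85 + 7·25
5 = 7·195 − 16·85
5 = −16·4180 + 343·195
5 = 343·8555 − 702·4180
5 = −702·192390 + 15787·8555
So 5 = (-702)·192390 + (15787)·8555.

5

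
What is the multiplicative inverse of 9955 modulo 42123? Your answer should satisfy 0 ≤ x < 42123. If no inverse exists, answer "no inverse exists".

gcd(42123, 9955) by repeated division:
42123 = 4*9955 + 2303
9955 = 4*2303 + 743
2303 = 3*743 + 74
743 = 10*74 + 3
74 = 24*3 + 2
3 = 1*2 + 1
2 = 2*1 + 0
gcd = 1, so the inverse exists. Back-substitute:
1 = 3 − 2
1 = −74 + 25·3
1 = 25·743 − 251·74
1 = −251·2303 + 778·743
1 = 778·9955 − 3363·2303
1 = −3363·42123 + 14230·9955
So 9955·14230 ≡ 1 (mod 42123).

14230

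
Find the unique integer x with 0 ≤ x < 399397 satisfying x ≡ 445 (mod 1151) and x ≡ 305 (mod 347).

Write x = 445 + 1151·k. Then 1151·k ≡ 305 − 445 ≡ 207 (mod 347).
Need 1151⁻¹ mod 347. Extended Euclid on (347, 110):
347 = 3*110 + 17
110 = 6*17 + 8
17 = 2*8 + 1
8 = 8*1 + 0
Back-substitute:
1 = 17 − 2·8
1 = −2·110 + 13·17
1 = 13·347 − 41·110
1151⁻¹ ≡ 306 (mod 347), so k ≡ 306·207 ≡ 188 (mod 347).
x = 445 + 1151·188 = 216833.

216833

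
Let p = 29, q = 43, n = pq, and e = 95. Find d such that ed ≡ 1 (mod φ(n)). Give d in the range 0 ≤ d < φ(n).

359

φ(n) = (p−1)(q−1) = 28·42 = 1176.
Need d with 95·d ≡ 1 (mod 1176). Apply the extended Euclidean algorithm:
1176 = 12×95 + 36
95 = 2×36 + 23
36 = 1×23 + 13
23 = 1×13 + 10
13 = 1×10 + 3
10 = 3×3 + 1
3 = 3×1 + 0
Back-substitute:
1 = 10 − 3·3
1 = −3·13 + 4·10
1 = 4·23 − 7·13
1 = −7·36 + 11·23
1 = 11·95 − 29·36
1 = −29·1176 + 359·95
So 95·359 ≡ 1 (mod 1176), hence d = 359.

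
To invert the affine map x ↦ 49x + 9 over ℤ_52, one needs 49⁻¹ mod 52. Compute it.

Run Euclid on (52, 49):
52 = 1·49 + 3
49 = 16·3 + 1
3 = 3·1 + 0
Since gcd(49, 52) = 1, back-substitute to write 1 as a combination:
1 = 49 − 16·3
1 = −16·52 + 17·49
So 49·17 ≡ 1 (mod 52).

17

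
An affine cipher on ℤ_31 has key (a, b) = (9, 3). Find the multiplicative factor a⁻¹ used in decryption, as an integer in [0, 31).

Extended Euclidean algorithm:
31 = 3*9 + 4
9 = 2*4 + 1
4 = 4*1 + 0
Since gcd(9, 31) = 1, back-substitute to write 1 as a combination:
1 = 9 − 2·4
1 = −2·31 + 7·9
So 9·7 ≡ 1 (mod 31).

7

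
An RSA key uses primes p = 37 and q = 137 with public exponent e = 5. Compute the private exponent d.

φ(n) = (p−1)(q−1) = 36·136 = 4896.
Need d with 5·d ≡ 1 (mod 4896). Apply the extended Euclidean algorithm:
4896 = 979*5 + 1
5 = 5*1 + 0
Back-substitute:
1 = 4896 − 979·5
So 5·(-979) ≡ 1 (mod 4896), hence d ≡ -979 ≡ 3917 (mod 4896).

3917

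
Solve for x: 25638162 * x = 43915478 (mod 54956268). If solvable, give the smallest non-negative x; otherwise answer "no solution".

no solution

gcd(25638162, 54956268):
54956268 = 2*25638162 + 3679944
25638162 = 6*3679944 + 3558498
3679944 = 1*3558498 + 121446
3558498 = 29*121446 + 36564
121446 = 3*36564 + 11754
36564 = 3*11754 + 1302
11754 = 9*1302 + 36
1302 = 36*36 + 6
36 = 6*6 + 0
gcd = 6, but 6 ∤ 43915478, so the congruence has no solution.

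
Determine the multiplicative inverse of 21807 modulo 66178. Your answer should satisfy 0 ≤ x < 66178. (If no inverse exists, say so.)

53939

gcd(66178, 21807) by repeated division:
66178 = 3×21807 + 757
21807 = 28×757 + 611
757 = 1×611 + 146
611 = 4×146 + 27
146 = 5×27 + 11
27 = 2×11 + 5
11 = 2×5 + 1
5 = 5×1 + 0
The gcd is 1. Working backward:
1 = 11 − 2·5
1 = −2·27 + 5·11
1 = 5·146 − 27·27
1 = −27·611 + 113·146
1 = 113·757 − 140·611
1 = −140·21807 + 4033·757
1 = 4033·66178 − 12239·21807
Thus 21807·(-12239) ≡ 1 (mod 66178); reducing, -12239 mod 66178 = 53939.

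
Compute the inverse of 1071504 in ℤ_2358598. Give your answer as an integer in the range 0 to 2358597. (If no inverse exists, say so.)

no inverse exists

Compute gcd(1071504, 2358598):
2358598 = 2·1071504 + 215590
1071504 = 4·215590 + 209144
215590 = 1·209144 + 6446
209144 = 32·6446 + 2872
6446 = 2·2872 + 702
2872 = 4·702 + 64
702 = 10·64 + 62
64 = 1·62 + 2
62 = 31·2 + 0
gcd(1071504, 2358598) = 2 ≠ 1, so 1071504 has no multiplicative inverse modulo 2358598.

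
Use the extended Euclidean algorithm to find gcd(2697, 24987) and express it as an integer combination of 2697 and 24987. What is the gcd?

3

Repeated division:
24987 = 9×2697 + 714
2697 = 3×714 + 555
714 = 1×555 + 159
555 = 3×159 + 78
159 = 2×78 + 3
78 = 26×3 + 0
gcd(2697, 24987) = 3.
Express as a combination:
3 = 159 − 2·78
3 = −2·555 + 7·159
3 = 7·714 − 9·555
3 = −9·2697 + 34·714
3 = 34·24987 − 315·2697
So 3 = (34)·24987 + (-315)·2697.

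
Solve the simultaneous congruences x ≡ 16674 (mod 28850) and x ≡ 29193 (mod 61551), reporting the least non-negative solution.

Write x = 16674 + 28850·k. Then 28850·k ≡ 29193 − 16674 ≡ 12519 (mod 61551).
Need 28850⁻¹ mod 61551. Extended Euclid on (61551, 28850):
61551 = 2×28850 + 3851
28850 = 7×3851 + 1893
3851 = 2×1893 + 65
1893 = 29×65 + 8
65 = 8×8 + 1
8 = 8×1 + 0
Back-substitute:
1 = 65 − 8·8
1 = −8·1893 + 233·65
1 = 233·3851 − 474·1893
1 = −474·28850 + 3551·3851
1 = 3551·61551 − 7576·28850
28850⁻¹ ≡ 53975 (mod 61551), so k ≡ 53975·12519 ≡ 6147 (mod 61551).
x = 16674 + 28850·6147 = 177357624.

177357624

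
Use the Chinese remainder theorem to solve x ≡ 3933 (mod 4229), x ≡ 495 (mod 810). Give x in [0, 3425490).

Write x = 3933 + 4229·k. Then 4229·k ≡ 495 − 3933 ≡ 612 (mod 810).
Need 4229⁻¹ mod 810. Extended Euclid on (810, 179):
810 = 4*179 + 94
179 = 1*94 + 85
94 = 1*85 + 9
85 = 9*9 + 4
9 = 2*4 + 1
4 = 4*1 + 0
Back-substitute:
1 = 9 − 2·4
1 = −2·85 + 19·9
1 = 19·94 − 21·85
1 = −21·179 + 40·94
1 = 40·810 − 181·179
4229⁻¹ ≡ 629 (mod 810), so k ≡ 629·612 ≡ 198 (mod 810).
x = 3933 + 4229·198 = 841275.

841275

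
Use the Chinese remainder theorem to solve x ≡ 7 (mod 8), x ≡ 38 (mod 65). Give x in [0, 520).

103

Write x = 7 + 8·k. Then 8·k ≡ 38 − 7 ≡ 31 (mod 65).
Need 8⁻¹ mod 65. Extended Euclid on (65, 8):
65 = 8·8 + 1
8 = 8·1 + 0
Back-substitute:
1 = 65 − 8·8
8⁻¹ ≡ 57 (mod 65), so k ≡ 57·31 ≡ 12 (mod 65).
x = 7 + 8·12 = 103.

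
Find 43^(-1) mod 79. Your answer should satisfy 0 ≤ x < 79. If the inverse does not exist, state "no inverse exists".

Run Euclid on (79, 43):
79 = 1*43 + 36
43 = 1*36 + 7
36 = 5*7 + 1
7 = 7*1 + 0
The gcd is 1. Working backward:
1 = 36 − 5·7
1 = −5·43 + 6·36
1 = 6·79 − 11·43
Thus 43·(-11) ≡ 1 (mod 79); reducing, -11 mod 79 = 68.

68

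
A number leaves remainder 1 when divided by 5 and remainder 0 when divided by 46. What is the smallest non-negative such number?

Write x = 1 + 5·k. Then 5·k ≡ 0 − 1 ≡ 45 (mod 46).
Need 5⁻¹ mod 46. Extended Euclid on (46, 5):
46 = 9×5 + 1
5 = 5×1 + 0
Back-substitute:
1 = 46 − 9·5
5⁻¹ ≡ 37 (mod 46), so k ≡ 37·45 ≡ 9 (mod 46).
x = 1 + 5·9 = 46.

46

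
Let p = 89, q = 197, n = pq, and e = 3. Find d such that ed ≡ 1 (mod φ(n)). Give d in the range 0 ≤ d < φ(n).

φ(n) = (p−1)(q−1) = 88·196 = 17248.
Need d with 3·d ≡ 1 (mod 17248). Apply the extended Euclidean algorithm:
17248 = 5749*3 + 1
3 = 3*1 + 0
Back-substitute:
1 = 17248 − 5749·3
So 3·(-5749) ≡ 1 (mod 17248), hence d ≡ -5749 ≡ 11499 (mod 17248).

11499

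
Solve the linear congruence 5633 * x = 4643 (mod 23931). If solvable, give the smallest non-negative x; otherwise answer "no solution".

First find gcd(5633, 23931):
23931 = 4·5633 + 1399
5633 = 4·1399 + 37
1399 = 37·37 + 30
37 = 1·30 + 7
30 = 4·7 + 2
7 = 3·2 + 1
2 = 2·1 + 0
gcd = 1, so a unique solution mod 23931 exists.
Back-substitute for the Bézout coefficients:
1 = 7 − 3·2
1 = −3·30 + 13·7
1 = 13·37 − 16·30
1 = −16·1399 + 605·37
1 = 605·5633 − 2436·1399
1 = −2436·23931 + 10349·5633
So 5633·(10349) ≡ 1 (mod 23931), giving 5633⁻¹ ≡ 10349.
x ≡ 5633⁻¹·4643 ≡ 10349·4643 ≡ 20890 (mod 23931).

20890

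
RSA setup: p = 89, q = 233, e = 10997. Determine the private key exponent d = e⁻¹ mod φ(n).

18333

φ(n) = (p−1)(q−1) = 88·232 = 20416.
Need d with 10997·d ≡ 1 (mod 20416). Apply the extended Euclidean algorithm:
20416 = 1*10997 + 9419
10997 = 1*9419 + 1578
9419 = 5*1578 + 1529
1578 = 1*1529 + 49
1529 = 31*49 + 10
49 = 4*10 + 9
10 = 1*9 + 1
9 = 9*1 + 0
Back-substitute:
1 = 10 − 9
1 = −49 + 5·10
1 = 5·1529 − 156·49
1 = −156·1578 + 161·1529
1 = 161·9419 − 961·1578
1 = −961·10997 + 1122·9419
1 = 1122·20416 − 2083·10997
So 10997·(-2083) ≡ 1 (mod 20416), hence d ≡ -2083 ≡ 18333 (mod 20416).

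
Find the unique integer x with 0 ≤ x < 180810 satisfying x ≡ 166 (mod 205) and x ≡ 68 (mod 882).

Write x = 166 + 205·k. Then 205·k ≡ 68 − 166 ≡ 784 (mod 882).
Need 205⁻¹ mod 882. Extended Euclid on (882, 205):
882 = 4*205 + 62
205 = 3*62 + 19
62 = 3*19 + 5
19 = 3*5 + 4
5 = 1*4 + 1
4 = 4*1 + 0
Back-substitute:
1 = 5 − 4
1 = −19 + 4·5
1 = 4·62 − 13·19
1 = −13·205 + 43·62
1 = 43·882 − 185·205
205⁻¹ ≡ 697 (mod 882), so k ≡ 697·784 ≡ 490 (mod 882).
x = 166 + 205·490 = 100616.

100616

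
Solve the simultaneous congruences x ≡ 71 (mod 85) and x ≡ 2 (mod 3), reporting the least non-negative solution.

Write x = 71 + 85·k. Then 85·k ≡ 2 − 71 ≡ 0 (mod 3).
Need 85⁻¹ mod 3. Extended Euclid on (3, 1):
3 = 3×1 + 0
85⁻¹ ≡ 1 (mod 3), so k ≡ 1·0 ≡ 0 (mod 3).
x = 71 + 85·0 = 71.

71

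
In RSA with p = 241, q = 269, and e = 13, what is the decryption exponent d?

49477

φ(n) = (p−1)(q−1) = 240·268 = 64320.
Need d with 13·d ≡ 1 (mod 64320). Apply the extended Euclidean algorithm:
64320 = 4947*13 + 9
13 = 1*9 + 4
9 = 2*4 + 1
4 = 4*1 + 0
Back-substitute:
1 = 9 − 2·4
1 = −2·13 + 3·9
1 = 3·64320 − 14843·13
So 13·(-14843) ≡ 1 (mod 64320), hence d ≡ -14843 ≡ 49477 (mod 64320).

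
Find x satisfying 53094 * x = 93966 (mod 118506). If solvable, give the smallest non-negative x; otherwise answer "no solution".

First find gcd(53094, 118506):
118506 = 2*53094 + 12318
53094 = 4*12318 + 3822
12318 = 3*3822 + 852
3822 = 4*852 + 414
852 = 2*414 + 24
414 = 17*24 + 6
24 = 4*6 + 0
gcd = 6 and 6 | 93966, so solutions exist. Divide through by 6: 8849x ≡ 15661 (mod 19751).
Now find 8849⁻¹ mod 19751:
19751 = 2·8849 + 2053
8849 = 4·2053 + 637
2053 = 3·637 + 142
637 = 4·142 + 69
142 = 2·69 + 4
69 = 17·4 + 1
4 = 4·1 + 0
Back-substitute:
1 = 69 − 17·4
1 = −17·142 + 35·69
1 = 35·637 − 157·142
1 = −157·2053 + 506·637
1 = 506·8849 − 2181·2053
1 = −2181·19751 + 4868·8849
So 8849⁻¹ ≡ 4868 (mod 19751).
Then x ≡ 4868·15661 ≡ 18639 (mod 19751); the smallest non-negative solution is x = 18639.

18639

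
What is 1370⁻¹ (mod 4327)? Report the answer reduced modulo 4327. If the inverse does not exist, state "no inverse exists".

Apply the Euclidean algorithm to 4327 and 1370:
4327 = 3·1370 + 217
1370 = 6·217 + 68
217 = 3·68 + 13
68 = 5·13 + 3
13 = 4·3 + 1
3 = 3·1 + 0
Since gcd(1370, 4327) = 1, back-substitute to write 1 as a combination:
1 = 13 − 4·3
1 = −4·68 + 21·13
1 = 21·217 − 67·68
1 = −67·1370 + 423·217
1 = 423·4327 − 1336·1370
Thus 1370·(-1336) ≡ 1 (mod 4327); reducing, -1336 mod 4327 = 2991.

2991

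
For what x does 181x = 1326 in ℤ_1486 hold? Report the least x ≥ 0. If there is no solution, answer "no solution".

First find gcd(181, 1486):
1486 = 8*181 + 38
181 = 4*38 + 29
38 = 1*29 + 9
29 = 3*9 + 2
9 = 4*2 + 1
2 = 2*1 + 0
gcd = 1, so a unique solution mod 1486 exists.
Back-substitute for the Bézout coefficients:
1 = 9 − 4·2
1 = −4·29 + 13·9
1 = 13·38 − 17·29
1 = −17·181 + 81·38
1 = 81·1486 − 665·181
So 181·(-665) ≡ 1 (mod 1486), giving 181⁻¹ ≡ 821.
x ≡ 181⁻¹·1326 ≡ 821·1326 ≡ 894 (mod 1486).

894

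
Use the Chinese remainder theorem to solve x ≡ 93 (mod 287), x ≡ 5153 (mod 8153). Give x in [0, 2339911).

2312452

Write x = 93 + 287·k. Then 287·k ≡ 5153 − 93 ≡ 5060 (mod 8153).
Need 287⁻¹ mod 8153. Extended Euclid on (8153, 287):
8153 = 28*287 + 117
287 = 2*117 + 53
117 = 2*53 + 11
53 = 4*11 + 9
11 = 1*9 + 2
9 = 4*2 + 1
2 = 2*1 + 0
Back-substitute:
1 = 9 − 4·2
1 = −4·11 + 5·9
1 = 5·53 − 24·11
1 = −24·117 + 53·53
1 = 53·287 − 130·117
1 = −130·8153 + 3693·287
287⁻¹ ≡ 3693 (mod 8153), so k ≡ 3693·5060 ≡ 8057 (mod 8153).
x = 93 + 287·8057 = 2312452.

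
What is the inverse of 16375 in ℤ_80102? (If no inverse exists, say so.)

Extended Euclidean algorithm:
80102 = 4*16375 + 14602
16375 = 1*14602 + 1773
14602 = 8*1773 + 418
1773 = 4*418 + 101
418 = 4*101 + 14
101 = 7*14 + 3
14 = 4*3 + 2
3 = 1*2 + 1
2 = 2*1 + 0
Since gcd(16375, 80102) = 1, back-substitute to write 1 as a combination:
1 = 3 − 2
1 = −14 + 5·3
1 = 5·101 − 36·14
1 = −36·418 + 149·101
1 = 149·1773 − 632·418
1 = −632·14602 + 5205·1773
1 = 5205·16375 − 5837·14602
1 = −5837·80102 + 28553·16375
So 16375·28553 ≡ 1 (mod 80102).

28553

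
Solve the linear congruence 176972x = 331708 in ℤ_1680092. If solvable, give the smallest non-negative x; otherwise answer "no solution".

111627

First find gcd(176972, 1680092):
1680092 = 9*176972 + 87344
176972 = 2*87344 + 2284
87344 = 38*2284 + 552
2284 = 4*552 + 76
552 = 7*76 + 20
76 = 3*20 + 16
20 = 1*16 + 4
16 = 4*4 + 0
gcd = 4 and 4 | 331708, so solutions exist. Divide through by 4: 44243x ≡ 82927 (mod 420023).
Now find 44243⁻¹ mod 420023:
420023 = 9*44243 + 21836
44243 = 2*21836 + 571
21836 = 38*571 + 138
571 = 4*138 + 19
138 = 7*19 + 5
19 = 3*5 + 4
5 = 1*4 + 1
4 = 4*1 + 0
Back-substitute:
1 = 5 − 4
1 = −19 + 4·5
1 = 4·138 − 29·19
1 = −29·571 + 120·138
1 = 120·21836 − 4589·571
1 = −4589·44243 + 9298·21836
1 = 9298·420023 − 88271·44243
So 44243·(-88271) ≡ 1 (mod 420023), i.e. 44243⁻¹ ≡ 331752.
Then x ≡ 331752·82927 ≡ 111627 (mod 420023); the smallest non-negative solution is x = 111627.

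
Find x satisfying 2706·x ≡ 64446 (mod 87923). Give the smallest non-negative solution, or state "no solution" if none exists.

gcd(2706, 87923):
87923 = 32·2706 + 1331
2706 = 2·1331 + 44
1331 = 30·44 + 11
44 = 4·11 + 0
gcd = 11, but 11 ∤ 64446, so the congruence has no solution.

no solution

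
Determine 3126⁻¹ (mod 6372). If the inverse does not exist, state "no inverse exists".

no inverse exists

Euclidean algorithm on 6372, 3126:
6372 = 2×3126 + 120
3126 = 26×120 + 6
120 = 20×6 + 0
The gcd is 6, not 1, hence no inverse exists.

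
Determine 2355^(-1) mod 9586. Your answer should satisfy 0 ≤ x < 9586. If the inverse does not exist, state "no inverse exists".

4331

Run Euclid on (9586, 2355):
9586 = 4·2355 + 166
2355 = 14·166 + 31
166 = 5·31 + 11
31 = 2·11 + 9
11 = 1·9 + 2
9 = 4·2 + 1
2 = 2·1 + 0
gcd = 1, so the inverse exists. Back-substitute:
1 = 9 − 4·2
1 = −4·11 + 5·9
1 = 5·31 − 14·11
1 = −14·166 + 75·31
1 = 75·2355 − 1064·166
1 = −1064·9586 + 4331·2355
So 2355·4331 ≡ 1 (mod 9586).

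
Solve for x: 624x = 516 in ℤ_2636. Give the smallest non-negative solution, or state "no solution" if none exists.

First find gcd(624, 2636):
2636 = 4×624 + 140
624 = 4×140 + 64
140 = 2×64 + 12
64 = 5×12 + 4
12 = 3×4 + 0
gcd = 4 and 4 | 516, so solutions exist. Divide through by 4: 156x ≡ 129 (mod 659).
Now find 156⁻¹ mod 659:
659 = 4*156 + 35
156 = 4*35 + 16
35 = 2*16 + 3
16 = 5*3 + 1
3 = 3*1 + 0
Back-substitute:
1 = 16 − 5·3
1 = −5·35 + 11·16
1 = 11·156 − 49·35
1 = −49·659 + 207·156
So 156⁻¹ ≡ 207 (mod 659).
Then x ≡ 207·129 ≡ 343 (mod 659); the smallest non-negative solution is x = 343.

343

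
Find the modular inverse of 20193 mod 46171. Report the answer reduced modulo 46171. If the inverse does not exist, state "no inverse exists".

gcd(46171, 20193) by repeated division:
46171 = 2×20193 + 5785
20193 = 3×5785 + 2838
5785 = 2×2838 + 109
2838 = 26×109 + 4
109 = 27×4 + 1
4 = 4×1 + 0
gcd = 1, so the inverse exists. Back-substitute:
1 = 109 − 27·4
1 = −27·2838 + 703·109
1 = 703·5785 − 1433·2838
1 = −1433·20193 + 5002·5785
1 = 5002·46171 − 11437·20193
Hence 20193⁻¹ ≡ -11437 ≡ 34734 (mod 46171).

34734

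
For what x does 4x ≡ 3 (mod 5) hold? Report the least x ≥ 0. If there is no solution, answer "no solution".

2

First find gcd(4, 5):
5 = 1*4 + 1
4 = 4*1 + 0
gcd = 1, so a unique solution mod 5 exists.
Back-substitute for the Bézout coefficients:
1 = 5 − 4
So 4·(-1) ≡ 1 (mod 5), giving 4⁻¹ ≡ 4.
x ≡ 4⁻¹·3 ≡ 4·3 ≡ 2 (mod 5).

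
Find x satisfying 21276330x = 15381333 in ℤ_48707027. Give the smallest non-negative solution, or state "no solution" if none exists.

First find gcd(21276330, 48707027):
48707027 = 2·21276330 + 6154367
21276330 = 3·6154367 + 2813229
6154367 = 2·2813229 + 527909
2813229 = 5·527909 + 173684
527909 = 3·173684 + 6857
173684 = 25·6857 + 2259
6857 = 3·2259 + 80
2259 = 28·80 + 19
80 = 4·19 + 4
19 = 4·4 + 3
4 = 1·3 + 1
3 = 3·1 + 0
gcd = 1, so a unique solution mod 48707027 exists.
Back-substitute for the Bézout coefficients:
1 = 4 − 3
1 = −19 + 5·4
1 = 5·80 − 21·19
1 = −21·2259 + 593·80
1 = 593·6857 − 1800·2259
1 = −1800·173684 + 45593·6857
1 = 45593·527909 − 138579·173684
1 = −138579·2813229 + 738488·527909
1 = 738488·6154367 − 1615555·2813229
1 = −1615555·21276330 + 5585153·6154367
1 = 5585153·48707027 − 12785861·21276330
So 21276330·(-12785861) ≡ 1 (mod 48707027), giving 21276330⁻¹ ≡ 35921166.
x ≡ 21276330⁻¹·15381333 ≡ 35921166·15381333 ≡ 46579782 (mod 48707027).

46579782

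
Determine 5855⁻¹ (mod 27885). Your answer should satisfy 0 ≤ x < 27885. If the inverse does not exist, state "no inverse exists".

Compute gcd(5855, 27885):
27885 = 4×5855 + 4465
5855 = 1×4465 + 1390
4465 = 3×1390 + 295
1390 = 4×295 + 210
295 = 1×210 + 85
210 = 2×85 + 40
85 = 2×40 + 5
40 = 8×5 + 0
gcd(5855, 27885) = 5 ≠ 1, so 5855 has no multiplicative inverse modulo 27885.

no inverse exists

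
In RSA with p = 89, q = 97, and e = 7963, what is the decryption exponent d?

φ(n) = (p−1)(q−1) = 88·96 = 8448.
Need d with 7963·d ≡ 1 (mod 8448). Apply the extended Euclidean algorithm:
8448 = 1×7963 + 485
7963 = 16×485 + 203
485 = 2×203 + 79
203 = 2×79 + 45
79 = 1×45 + 34
45 = 1×34 + 11
34 = 3×11 + 1
11 = 11×1 + 0
Back-substitute:
1 = 34 − 3·11
1 = −3·45 + 4·34
1 = 4·79 − 7·45
1 = −7·203 + 18·79
1 = 18·485 − 43·203
1 = −43·7963 + 706·485
1 = 706·8448 − 749·7963
So 7963·(-749) ≡ 1 (mod 8448), hence d ≡ -749 ≡ 7699 (mod 8448).

7699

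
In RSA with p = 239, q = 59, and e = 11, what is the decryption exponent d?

1255

φ(n) = (p−1)(q−1) = 238·58 = 13804.
Need d with 11·d ≡ 1 (mod 13804). Apply the extended Euclidean algorithm:
13804 = 1254×11 + 10
11 = 1×10 + 1
10 = 10×1 + 0
Back-substitute:
1 = 11 − 10
1 = −13804 + 1255·11
So 11·1255 ≡ 1 (mod 13804), hence d = 1255.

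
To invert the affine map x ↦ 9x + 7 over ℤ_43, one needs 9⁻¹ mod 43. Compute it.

Apply the Euclidean algorithm to 43 and 9:
43 = 4*9 + 7
9 = 1*7 + 2
7 = 3*2 + 1
2 = 2*1 + 0
gcd = 1, so the inverse exists. Back-substitute:
1 = 7 − 3·2
1 = −3·9 + 4·7
1 = 4·43 − 19·9
Thus 9·(-19) ≡ 1 (mod 43); reducing, -19 mod 43 = 24.

24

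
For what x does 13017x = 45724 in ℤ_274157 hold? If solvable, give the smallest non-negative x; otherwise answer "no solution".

First find gcd(13017, 274157):
274157 = 21·13017 + 800
13017 = 16·800 + 217
800 = 3·217 + 149
217 = 1·149 + 68
149 = 2·68 + 13
68 = 5·13 + 3
13 = 4·3 + 1
3 = 3·1 + 0
gcd = 1, so a unique solution mod 274157 exists.
Back-substitute for the Bézout coefficients:
1 = 13 − 4·3
1 = −4·68 + 21·13
1 = 21·149 − 46·68
1 = −46·217 + 67·149
1 = 67·800 − 247·217
1 = −247·13017 + 4019·800
1 = 4019·274157 − 84646·13017
So 13017·(-84646) ≡ 1 (mod 274157), giving 13017⁻¹ ≡ 189511.
x ≡ 13017⁻¹·45724 ≡ 189511·45724 ≡ 194822 (mod 274157).

194822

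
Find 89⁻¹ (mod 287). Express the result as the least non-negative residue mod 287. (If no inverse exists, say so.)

Run Euclid on (287, 89):
287 = 3*89 + 20
89 = 4*20 + 9
20 = 2*9 + 2
9 = 4*2 + 1
2 = 2*1 + 0
gcd = 1, so the inverse exists. Back-substitute:
1 = 9 − 4·2
1 = −4·20 + 9·9
1 = 9·89 − 40·20
1 = −40·287 + 129·89
So 89·129 ≡ 1 (mod 287).

129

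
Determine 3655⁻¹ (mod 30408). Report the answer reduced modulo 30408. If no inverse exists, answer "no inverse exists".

gcd(30408, 3655) by repeated division:
30408 = 8×3655 + 1168
3655 = 3×1168 + 151
1168 = 7×151 + 111
151 = 1×111 + 40
111 = 2×40 + 31
40 = 1×31 + 9
31 = 3×9 + 4
9 = 2×4 + 1
4 = 4×1 + 0
gcd = 1, so the inverse exists. Back-substitute:
1 = 9 − 2·4
1 = −2·31 + 7·9
1 = 7·40 − 9·31
1 = −9·111 + 25·40
1 = 25·151 − 34·111
1 = −34·1168 + 263·151
1 = 263·3655 − 823·1168
1 = −823·30408 + 6847·3655
So 3655·6847 ≡ 1 (mod 30408).

6847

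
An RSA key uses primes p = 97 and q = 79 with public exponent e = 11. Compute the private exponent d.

2723

φ(n) = (p−1)(q−1) = 96·78 = 7488.
Need d with 11·d ≡ 1 (mod 7488). Apply the extended Euclidean algorithm:
7488 = 680·11 + 8
11 = 1·8 + 3
8 = 2·3 + 2
3 = 1·2 + 1
2 = 2·1 + 0
Back-substitute:
1 = 3 − 2
1 = −8 + 3·3
1 = 3·11 − 4·8
1 = −4·7488 + 2723·11
So 11·2723 ≡ 1 (mod 7488), hence d = 2723.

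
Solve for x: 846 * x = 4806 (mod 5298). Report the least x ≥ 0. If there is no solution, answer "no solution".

First find gcd(846, 5298):
5298 = 6×846 + 222
846 = 3×222 + 180
222 = 1×180 + 42
180 = 4×42 + 12
42 = 3×12 + 6
12 = 2×6 + 0
gcd = 6 and 6 | 4806, so solutions exist. Divide through by 6: 141x ≡ 801 (mod 883).
Now find 141⁻¹ mod 883:
883 = 6*141 + 37
141 = 3*37 + 30
37 = 1*30 + 7
30 = 4*7 + 2
7 = 3*2 + 1
2 = 2*1 + 0
Back-substitute:
1 = 7 − 3·2
1 = −3·30 + 13·7
1 = 13·37 − 16·30
1 = −16·141 + 61·37
1 = 61·883 − 382·141
So 141·(-382) ≡ 1 (mod 883), i.e. 141⁻¹ ≡ 501.
Then x ≡ 501·801 ≡ 419 (mod 883); the smallest non-negative solution is x = 419.

419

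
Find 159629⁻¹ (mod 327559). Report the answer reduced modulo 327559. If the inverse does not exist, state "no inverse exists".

Extended Euclidean algorithm:
327559 = 2*159629 + 8301
159629 = 19*8301 + 1910
8301 = 4*1910 + 661
1910 = 2*661 + 588
661 = 1*588 + 73
588 = 8*73 + 4
73 = 18*4 + 1
4 = 4*1 + 0
Since gcd(159629, 327559) = 1, back-substitute to write 1 as a combination:
1 = 73 − 18·4
1 = −18·588 + 145·73
1 = 145·661 − 163·588
1 = −163·1910 + 471·661
1 = 471·8301 − 2047·1910
1 = −2047·159629 + 39364·8301
1 = 39364·327559 − 80775·159629
Hence 159629⁻¹ ≡ -80775 ≡ 246784 (mod 327559).

246784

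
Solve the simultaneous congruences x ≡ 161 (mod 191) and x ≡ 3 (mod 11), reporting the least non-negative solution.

Write x = 161 + 191·k. Then 191·k ≡ 3 − 161 ≡ 7 (mod 11).
Need 191⁻¹ mod 11. Extended Euclid on (11, 4):
11 = 2·4 + 3
4 = 1·3 + 1
3 = 3·1 + 0
Back-substitute:
1 = 4 − 3
1 = −11 + 3·4
191⁻¹ ≡ 3 (mod 11), so k ≡ 3·7 ≡ 10 (mod 11).
x = 161 + 191·10 = 2071.

2071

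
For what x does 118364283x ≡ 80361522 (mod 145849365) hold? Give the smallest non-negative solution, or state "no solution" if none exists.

4043459

First find gcd(118364283, 145849365):
145849365 = 1×118364283 + 27485082
118364283 = 4×27485082 + 8423955
27485082 = 3×8423955 + 2213217
8423955 = 3×2213217 + 1784304
2213217 = 1×1784304 + 428913
1784304 = 4×428913 + 68652
428913 = 6×68652 + 17001
68652 = 4×17001 + 648
17001 = 26×648 + 153
648 = 4×153 + 36
153 = 4×36 + 9
36 = 4×9 + 0
gcd = 9 and 9 | 80361522, so solutions exist. Divide through by 9: 13151587x ≡ 8929058 (mod 16205485).
Now find 13151587⁻¹ mod 16205485:
16205485 = 1*13151587 + 3053898
13151587 = 4*3053898 + 935995
3053898 = 3*935995 + 245913
935995 = 3*245913 + 198256
245913 = 1*198256 + 47657
198256 = 4*47657 + 7628
47657 = 6*7628 + 1889
7628 = 4*1889 + 72
1889 = 26*72 + 17
72 = 4*17 + 4
17 = 4*4 + 1
4 = 4*1 + 0
Back-substitute:
1 = 17 − 4·4
1 = −4·72 + 17·17
1 = 17·1889 − 446·72
1 = −446·7628 + 1801·1889
1 = 1801·47657 − 11252·7628
1 = −11252·198256 + 46809·47657
1 = 46809·245913 − 58061·198256
1 = −58061·935995 + 220992·245913
1 = 220992·3053898 − 721037·935995
1 = −721037·13151587 + 3105140·3053898
1 = 3105140·16205485 − 3826177·13151587
So 13151587·(-3826177) ≡ 1 (mod 16205485), i.e. 13151587⁻¹ ≡ 12379308.
Then x ≡ 12379308·8929058 ≡ 4043459 (mod 16205485); the smallest non-negative solution is x = 4043459.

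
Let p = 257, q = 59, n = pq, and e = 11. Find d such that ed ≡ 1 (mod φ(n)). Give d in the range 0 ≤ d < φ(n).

φ(n) = (p−1)(q−1) = 256·58 = 14848.
Need d with 11·d ≡ 1 (mod 14848). Apply the extended Euclidean algorithm:
14848 = 1349×11 + 9
11 = 1×9 + 2
9 = 4×2 + 1
2 = 2×1 + 0
Back-substitute:
1 = 9 − 4·2
1 = −4·11 + 5·9
1 = 5·14848 − 6749·11
So 11·(-6749) ≡ 1 (mod 14848), hence d ≡ -6749 ≡ 8099 (mod 14848).

8099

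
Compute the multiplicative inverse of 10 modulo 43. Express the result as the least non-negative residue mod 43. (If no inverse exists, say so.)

13

Run Euclid on (43, 10):
43 = 4×10 + 3
10 = 3×3 + 1
3 = 3×1 + 0
Since gcd(10, 43) = 1, back-substitute to write 1 as a combination:
1 = 10 − 3·3
1 = −3·43 + 13·10
So 10·13 ≡ 1 (mod 43).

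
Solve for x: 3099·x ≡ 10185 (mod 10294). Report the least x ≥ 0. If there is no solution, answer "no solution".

1229

First find gcd(3099, 10294):
10294 = 3×3099 + 997
3099 = 3×997 + 108
997 = 9×108 + 25
108 = 4×25 + 8
25 = 3×8 + 1
8 = 8×1 + 0
gcd = 1, so a unique solution mod 10294 exists.
Back-substitute for the Bézout coefficients:
1 = 25 − 3·8
1 = −3·108 + 13·25
1 = 13·997 − 120·108
1 = −120·3099 + 373·997
1 = 373·10294 − 1239·3099
So 3099·(-1239) ≡ 1 (mod 10294), giving 3099⁻¹ ≡ 9055.
x ≡ 3099⁻¹·10185 ≡ 9055·10185 ≡ 1229 (mod 10294).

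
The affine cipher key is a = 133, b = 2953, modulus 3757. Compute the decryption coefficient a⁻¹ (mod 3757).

Run Euclid on (3757, 133):
3757 = 28×133 + 33
133 = 4×33 + 1
33 = 33×1 + 0
gcd = 1, so the inverse exists. Back-substitute:
1 = 133 − 4·33
1 = −4·3757 + 113·133
So 133·113 ≡ 1 (mod 3757).

113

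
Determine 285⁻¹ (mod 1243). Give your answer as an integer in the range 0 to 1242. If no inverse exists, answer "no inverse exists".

Extended Euclidean algorithm:
1243 = 4·285 + 103
285 = 2·103 + 79
103 = 1·79 + 24
79 = 3·24 + 7
24 = 3·7 + 3
7 = 2·3 + 1
3 = 3·1 + 0
Since gcd(285, 1243) = 1, back-substitute to write 1 as a combination:
1 = 7 − 2·3
1 = −2·24 + 7·7
1 = 7·79 − 23·24
1 = −23·103 + 30·79
1 = 30·285 − 83·103
1 = −83·1243 + 362·285
So 285·362 ≡ 1 (mod 1243).

362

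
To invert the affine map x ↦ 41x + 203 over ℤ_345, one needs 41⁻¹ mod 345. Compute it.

101

gcd(345, 41) by repeated division:
345 = 8*41 + 17
41 = 2*17 + 7
17 = 2*7 + 3
7 = 2*3 + 1
3 = 3*1 + 0
gcd = 1, so the inverse exists. Back-substitute:
1 = 7 − 2·3
1 = −2·17 + 5·7
1 = 5·41 − 12·17
1 = −12·345 + 101·41
So 41·101 ≡ 1 (mod 345).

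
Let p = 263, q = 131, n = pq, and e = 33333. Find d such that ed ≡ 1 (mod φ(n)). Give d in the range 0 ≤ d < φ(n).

937

φ(n) = (p−1)(q−1) = 262·130 = 34060.
Need d with 33333·d ≡ 1 (mod 34060). Apply the extended Euclidean algorithm:
34060 = 1×33333 + 727
33333 = 45×727 + 618
727 = 1×618 + 109
618 = 5×109 + 73
109 = 1×73 + 36
73 = 2×36 + 1
36 = 36×1 + 0
Back-substitute:
1 = 73 − 2·36
1 = −2·109 + 3·73
1 = 3·618 − 17·109
1 = −17·727 + 20·618
1 = 20·33333 − 917·727
1 = −917·34060 + 937·33333
So 33333·937 ≡ 1 (mod 34060), hence d = 937.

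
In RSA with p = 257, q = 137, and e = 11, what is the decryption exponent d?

31651

φ(n) = (p−1)(q−1) = 256·136 = 34816.
Need d with 11·d ≡ 1 (mod 34816). Apply the extended Euclidean algorithm:
34816 = 3165*11 + 1
11 = 11*1 + 0
Back-substitute:
1 = 34816 − 3165·11
So 11·(-3165) ≡ 1 (mod 34816), hence d ≡ -3165 ≡ 31651 (mod 34816).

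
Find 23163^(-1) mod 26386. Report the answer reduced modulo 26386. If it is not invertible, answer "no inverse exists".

2849

Apply the Euclidean algorithm to 26386 and 23163:
26386 = 1*23163 + 3223
23163 = 7*3223 + 602
3223 = 5*602 + 213
602 = 2*213 + 176
213 = 1*176 + 37
176 = 4*37 + 28
37 = 1*28 + 9
28 = 3*9 + 1
9 = 9*1 + 0
gcd = 1, so the inverse exists. Back-substitute:
1 = 28 − 3·9
1 = −3·37 + 4·28
1 = 4·176 − 19·37
1 = −19·213 + 23·176
1 = 23·602 − 65·213
1 = −65·3223 + 348·602
1 = 348·23163 − 2501·3223
1 = −2501·26386 + 2849·23163
So 23163·2849 ≡ 1 (mod 26386).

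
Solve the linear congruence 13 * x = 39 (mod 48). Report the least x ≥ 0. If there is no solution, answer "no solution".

3

First find gcd(13, 48):
48 = 3×13 + 9
13 = 1×9 + 4
9 = 2×4 + 1
4 = 4×1 + 0
gcd = 1, so a unique solution mod 48 exists.
Back-substitute for the Bézout coefficients:
1 = 9 − 2·4
1 = −2·13 + 3·9
1 = 3·48 − 11·13
So 13·(-11) ≡ 1 (mod 48), giving 13⁻¹ ≡ 37.
x ≡ 13⁻¹·39 ≡ 37·39 ≡ 3 (mod 48).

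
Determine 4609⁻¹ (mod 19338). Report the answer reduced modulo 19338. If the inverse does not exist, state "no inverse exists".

no inverse exists

Euclidean algorithm on 19338, 4609:
19338 = 4*4609 + 902
4609 = 5*902 + 99
902 = 9*99 + 11
99 = 9*11 + 0
gcd(4609, 19338) = 11 ≠ 1, so 4609 has no multiplicative inverse modulo 19338.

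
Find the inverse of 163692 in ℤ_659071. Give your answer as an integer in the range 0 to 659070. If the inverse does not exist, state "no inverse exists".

gcd(659071, 163692) by repeated division:
659071 = 4×163692 + 4303
163692 = 38×4303 + 178
4303 = 24×178 + 31
178 = 5×31 + 23
31 = 1×23 + 8
23 = 2×8 + 7
8 = 1×7 + 1
7 = 7×1 + 0
gcd = 1, so the inverse exists. Back-substitute:
1 = 8 − 7
1 = −23 + 3·8
1 = 3·31 − 4·23
1 = −4·178 + 23·31
1 = 23·4303 − 556·178
1 = −556·163692 + 21151·4303
1 = 21151·659071 − 85160·163692
So 163692·(-85160) ≡ 1 (mod 659071), and -85160 ≡ 573911 (mod 659071).

573911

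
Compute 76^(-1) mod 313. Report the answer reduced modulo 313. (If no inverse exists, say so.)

243

Apply the Euclidean algorithm to 313 and 76:
313 = 4*76 + 9
76 = 8*9 + 4
9 = 2*4 + 1
4 = 4*1 + 0
gcd = 1, so the inverse exists. Back-substitute:
1 = 9 − 2·4
1 = −2·76 + 17·9
1 = 17·313 − 70·76
So 76·(-70) ≡ 1 (mod 313), and -70 ≡ 243 (mod 313).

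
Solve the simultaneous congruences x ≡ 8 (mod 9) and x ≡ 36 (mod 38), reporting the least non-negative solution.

Write x = 8 + 9·k. Then 9·k ≡ 36 − 8 ≡ 28 (mod 38).
Need 9⁻¹ mod 38. Extended Euclid on (38, 9):
38 = 4*9 + 2
9 = 4*2 + 1
2 = 2*1 + 0
Back-substitute:
1 = 9 − 4·2
1 = −4·38 + 17·9
9⁻¹ ≡ 17 (mod 38), so k ≡ 17·28 ≡ 20 (mod 38).
x = 8 + 9·20 = 188.

188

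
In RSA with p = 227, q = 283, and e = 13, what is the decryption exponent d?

φ(n) = (p−1)(q−1) = 226·282 = 63732.
Need d with 13·d ≡ 1 (mod 63732). Apply the extended Euclidean algorithm:
63732 = 4902·13 + 6
13 = 2·6 + 1
6 = 6·1 + 0
Back-substitute:
1 = 13 − 2·6
1 = −2·63732 + 9805·13
So 13·9805 ≡ 1 (mod 63732), hence d = 9805.

9805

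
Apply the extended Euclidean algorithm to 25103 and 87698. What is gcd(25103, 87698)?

Repeated division:
87698 = 3·25103 + 12389
25103 = 2·12389 + 325
12389 = 38·325 + 39
325 = 8·39 + 13
39 = 3·13 + 0
gcd(25103, 87698) = 13.
Working backward:
13 = 325 − 8·39
13 = −8·12389 + 305·325
13 = 305·25103 − 618·12389
13 = −618·87698 + 2159·25103
So 13 = (-618)·87698 + (2159)·25103.

13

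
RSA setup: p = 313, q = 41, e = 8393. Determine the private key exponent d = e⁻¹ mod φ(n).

4217

φ(n) = (p−1)(q−1) = 312·40 = 12480.
Need d with 8393·d ≡ 1 (mod 12480). Apply the extended Euclidean algorithm:
12480 = 1*8393 + 4087
8393 = 2*4087 + 219
4087 = 18*219 + 145
219 = 1*145 + 74
145 = 1*74 + 71
74 = 1*71 + 3
71 = 23*3 + 2
3 = 1*2 + 1
2 = 2*1 + 0
Back-substitute:
1 = 3 − 2
1 = −71 + 24·3
1 = 24·74 − 25·71
1 = −25·145 + 49·74
1 = 49·219 − 74·145
1 = −74·4087 + 1381·219
1 = 1381·8393 − 2836·4087
1 = −2836·12480 + 4217·8393
So 8393·4217 ≡ 1 (mod 12480), hence d = 4217.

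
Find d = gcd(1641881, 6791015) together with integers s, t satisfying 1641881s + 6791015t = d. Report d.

1

Apply Euclid's algorithm to 6791015 and 1641881:
6791015 = 4×1641881 + 223491
1641881 = 7×223491 + 77444
223491 = 2×77444 + 68603
77444 = 1×68603 + 8841
68603 = 7×8841 + 6716
8841 = 1×6716 + 2125
6716 = 3×2125 + 341
2125 = 6×341 + 79
341 = 4×79 + 25
79 = 3×25 + 4
25 = 6×4 + 1
4 = 4×1 + 0
gcd(1641881, 6791015) = 1.
Back-substituting:
1 = 25 − 6·4
1 = −6·79 + 19·25
1 = 19·341 − 82·79
1 = −82·2125 + 511·341
1 = 511·6716 − 1615·2125
1 = −1615·8841 + 2126·6716
1 = 2126·68603 − 16497·8841
1 = −16497·77444 + 18623·68603
1 = 18623·223491 − 53743·77444
1 = −53743·1641881 + 394824·223491
1 = 394824·6791015 − 1633039·1641881
So 1 = (394824)·6791015 + (-1633039)·1641881.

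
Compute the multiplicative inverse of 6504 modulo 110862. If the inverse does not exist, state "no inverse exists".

no inverse exists

Euclidean algorithm on 110862, 6504:
110862 = 17·6504 + 294
6504 = 22·294 + 36
294 = 8·36 + 6
36 = 6·6 + 0
Since gcd = 6 > 1, 6504 is not a unit mod 110862.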